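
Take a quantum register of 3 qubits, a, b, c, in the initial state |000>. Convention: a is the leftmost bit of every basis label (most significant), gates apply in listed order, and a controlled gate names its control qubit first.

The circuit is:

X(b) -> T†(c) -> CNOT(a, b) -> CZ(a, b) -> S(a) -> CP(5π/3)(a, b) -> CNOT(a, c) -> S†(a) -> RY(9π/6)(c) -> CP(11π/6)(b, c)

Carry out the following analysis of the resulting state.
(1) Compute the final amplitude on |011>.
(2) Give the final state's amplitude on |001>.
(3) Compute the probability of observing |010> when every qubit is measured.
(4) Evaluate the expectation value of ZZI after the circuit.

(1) The amplitude on |011> is -sqrt(2)*exp(5*I*pi/6)/2.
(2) The final state's coefficient on |001> equals 0.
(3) The probability of measuring |010> is 1/2.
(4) The observable ZZI averages to -1.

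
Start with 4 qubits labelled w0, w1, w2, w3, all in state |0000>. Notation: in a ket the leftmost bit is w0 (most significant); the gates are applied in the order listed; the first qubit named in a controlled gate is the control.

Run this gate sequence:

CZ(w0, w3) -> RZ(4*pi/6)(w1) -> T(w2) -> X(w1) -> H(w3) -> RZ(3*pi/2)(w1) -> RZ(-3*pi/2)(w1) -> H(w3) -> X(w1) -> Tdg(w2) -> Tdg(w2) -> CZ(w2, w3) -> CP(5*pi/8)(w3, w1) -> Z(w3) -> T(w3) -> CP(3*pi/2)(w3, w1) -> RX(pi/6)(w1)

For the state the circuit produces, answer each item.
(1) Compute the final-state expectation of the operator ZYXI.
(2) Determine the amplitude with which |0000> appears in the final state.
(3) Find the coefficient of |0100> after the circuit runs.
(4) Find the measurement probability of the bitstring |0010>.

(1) The observable ZYXI averages to 0.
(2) The final state's coefficient on |0000> equals (-sqrt(6) - sqrt(2))*exp(2*I*pi/3)/4.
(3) |0100> carries amplitude (-sqrt(6) + sqrt(2))*exp(I*pi/6)/4 in the final state.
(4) A full measurement returns |0010> with probability 0.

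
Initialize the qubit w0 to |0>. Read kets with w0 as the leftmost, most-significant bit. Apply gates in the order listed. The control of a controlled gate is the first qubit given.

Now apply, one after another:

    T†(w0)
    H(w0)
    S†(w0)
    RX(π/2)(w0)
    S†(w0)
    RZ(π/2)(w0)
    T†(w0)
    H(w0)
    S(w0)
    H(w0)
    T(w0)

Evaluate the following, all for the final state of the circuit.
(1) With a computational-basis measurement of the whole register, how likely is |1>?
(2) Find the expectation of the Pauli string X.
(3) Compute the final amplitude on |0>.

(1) A full measurement returns |1> with probability 1/2.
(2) The observable X averages to -sqrt(2)/2.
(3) The final state's coefficient on |0> equals -1/2 + I/2.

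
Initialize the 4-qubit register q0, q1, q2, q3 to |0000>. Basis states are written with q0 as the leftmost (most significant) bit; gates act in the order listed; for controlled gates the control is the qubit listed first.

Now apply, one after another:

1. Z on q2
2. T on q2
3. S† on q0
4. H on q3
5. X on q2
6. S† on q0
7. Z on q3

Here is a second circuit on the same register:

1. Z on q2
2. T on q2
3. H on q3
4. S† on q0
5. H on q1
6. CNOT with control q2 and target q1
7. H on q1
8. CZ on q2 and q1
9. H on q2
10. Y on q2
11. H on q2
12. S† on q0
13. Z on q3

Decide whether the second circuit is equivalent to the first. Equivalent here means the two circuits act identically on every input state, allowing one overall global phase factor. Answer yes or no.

No — the two circuits implement different unitaries, even allowing a global phase.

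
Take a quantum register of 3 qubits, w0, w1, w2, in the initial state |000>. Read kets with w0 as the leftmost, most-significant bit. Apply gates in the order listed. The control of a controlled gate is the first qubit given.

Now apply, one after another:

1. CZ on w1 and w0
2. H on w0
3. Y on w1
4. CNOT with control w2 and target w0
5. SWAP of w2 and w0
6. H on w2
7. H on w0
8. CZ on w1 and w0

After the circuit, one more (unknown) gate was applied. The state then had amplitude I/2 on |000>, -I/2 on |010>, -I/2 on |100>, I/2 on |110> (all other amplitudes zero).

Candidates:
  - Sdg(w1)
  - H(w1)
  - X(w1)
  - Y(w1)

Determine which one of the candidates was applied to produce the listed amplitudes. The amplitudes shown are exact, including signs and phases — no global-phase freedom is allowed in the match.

The applied gate was H(w1).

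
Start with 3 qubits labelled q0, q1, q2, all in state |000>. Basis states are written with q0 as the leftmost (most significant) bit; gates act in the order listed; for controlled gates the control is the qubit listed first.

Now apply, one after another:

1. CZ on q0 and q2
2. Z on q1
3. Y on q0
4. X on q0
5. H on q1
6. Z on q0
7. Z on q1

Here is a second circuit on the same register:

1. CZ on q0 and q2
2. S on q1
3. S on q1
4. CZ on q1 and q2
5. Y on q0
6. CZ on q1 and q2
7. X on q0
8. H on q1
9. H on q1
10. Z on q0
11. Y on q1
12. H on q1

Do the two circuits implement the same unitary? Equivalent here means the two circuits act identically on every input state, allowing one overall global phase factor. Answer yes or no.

No: there is an input state on which the two circuits produce genuinely different outputs (not merely differing by a phase).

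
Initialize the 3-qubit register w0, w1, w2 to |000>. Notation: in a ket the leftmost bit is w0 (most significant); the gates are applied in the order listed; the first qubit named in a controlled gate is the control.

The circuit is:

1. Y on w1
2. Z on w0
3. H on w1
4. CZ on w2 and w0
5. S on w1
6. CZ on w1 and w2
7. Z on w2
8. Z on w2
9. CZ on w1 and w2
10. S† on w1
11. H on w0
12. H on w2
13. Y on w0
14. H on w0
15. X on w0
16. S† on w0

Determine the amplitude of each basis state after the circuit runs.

After the circuit, the state carries amplitude 1/2 on |000>, 1/2 on |001>, -1/2 on |010>, -1/2 on |011>, 0 on |100>, 0 on |101>, 0 on |110>, 0 on |111>. Key observation: gates 5-10 undo each other exactly, leaving only the rest of the circuit to track.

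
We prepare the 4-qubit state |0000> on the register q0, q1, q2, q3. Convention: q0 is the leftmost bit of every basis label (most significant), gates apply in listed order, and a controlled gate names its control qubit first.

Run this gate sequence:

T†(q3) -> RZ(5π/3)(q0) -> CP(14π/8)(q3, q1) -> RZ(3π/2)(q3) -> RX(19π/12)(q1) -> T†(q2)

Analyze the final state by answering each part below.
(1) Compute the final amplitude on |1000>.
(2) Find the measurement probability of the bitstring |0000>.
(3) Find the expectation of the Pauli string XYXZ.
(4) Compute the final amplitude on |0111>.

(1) |1000> carries amplitude 0 in the final state.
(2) Outcome |0000> occurs with probability -sqrt(2)/8 + sqrt(6)/8 + 1/2.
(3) In the final state, XYXZ has expectation 0.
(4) The amplitude on |0111> is 0.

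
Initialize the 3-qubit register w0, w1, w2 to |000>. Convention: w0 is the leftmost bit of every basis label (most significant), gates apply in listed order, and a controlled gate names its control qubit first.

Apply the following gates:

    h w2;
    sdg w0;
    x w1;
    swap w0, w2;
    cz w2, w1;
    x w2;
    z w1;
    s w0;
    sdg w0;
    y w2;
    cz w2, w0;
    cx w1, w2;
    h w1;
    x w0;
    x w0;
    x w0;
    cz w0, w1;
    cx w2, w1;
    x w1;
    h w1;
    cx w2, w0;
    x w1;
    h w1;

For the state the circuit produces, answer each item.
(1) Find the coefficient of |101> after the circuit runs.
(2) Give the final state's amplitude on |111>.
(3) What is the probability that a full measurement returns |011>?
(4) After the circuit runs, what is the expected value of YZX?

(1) |101> carries amplitude I/2 in the final state.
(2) The final state's coefficient on |111> equals I/2.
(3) A full measurement returns |011> with probability 1/4.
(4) The expectation value of YZX is 0.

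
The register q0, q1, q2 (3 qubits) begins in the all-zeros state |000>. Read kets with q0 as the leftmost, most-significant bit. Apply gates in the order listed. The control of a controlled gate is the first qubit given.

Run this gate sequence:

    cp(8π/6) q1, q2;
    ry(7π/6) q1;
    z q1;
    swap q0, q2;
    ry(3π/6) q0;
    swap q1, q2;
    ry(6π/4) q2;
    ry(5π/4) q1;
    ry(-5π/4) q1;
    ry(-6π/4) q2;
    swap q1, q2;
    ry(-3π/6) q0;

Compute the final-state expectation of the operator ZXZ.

The observable ZXZ averages to 1/2.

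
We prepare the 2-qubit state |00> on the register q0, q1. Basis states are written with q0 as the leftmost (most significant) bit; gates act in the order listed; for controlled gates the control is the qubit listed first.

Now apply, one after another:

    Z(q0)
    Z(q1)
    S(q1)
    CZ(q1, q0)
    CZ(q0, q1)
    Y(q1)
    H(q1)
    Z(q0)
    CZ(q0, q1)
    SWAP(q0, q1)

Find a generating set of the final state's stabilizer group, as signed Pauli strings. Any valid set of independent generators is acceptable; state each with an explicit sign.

The final state is stabilized by the group generated by -XI, +IZ; other independent generating sets are equally valid.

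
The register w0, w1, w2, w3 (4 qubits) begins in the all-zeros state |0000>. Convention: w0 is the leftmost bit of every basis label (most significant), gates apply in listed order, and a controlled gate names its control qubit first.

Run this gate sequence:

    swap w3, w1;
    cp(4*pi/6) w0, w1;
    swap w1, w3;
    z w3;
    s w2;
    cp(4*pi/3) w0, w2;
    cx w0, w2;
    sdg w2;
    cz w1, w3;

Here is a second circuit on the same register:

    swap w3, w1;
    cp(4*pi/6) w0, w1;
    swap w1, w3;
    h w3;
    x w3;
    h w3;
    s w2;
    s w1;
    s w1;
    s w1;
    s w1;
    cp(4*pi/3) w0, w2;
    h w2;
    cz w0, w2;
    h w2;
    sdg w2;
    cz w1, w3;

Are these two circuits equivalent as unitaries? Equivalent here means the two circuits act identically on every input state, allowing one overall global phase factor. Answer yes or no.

Yes, they are equivalent — the unitaries differ by at most a global phase.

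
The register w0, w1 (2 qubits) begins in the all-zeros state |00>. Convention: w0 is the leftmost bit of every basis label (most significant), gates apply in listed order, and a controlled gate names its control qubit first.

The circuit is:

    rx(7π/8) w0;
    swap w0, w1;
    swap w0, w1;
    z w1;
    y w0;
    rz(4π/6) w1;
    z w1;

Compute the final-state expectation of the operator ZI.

In the final state, ZI has expectation sqrt(sqrt(2) + 2)/2.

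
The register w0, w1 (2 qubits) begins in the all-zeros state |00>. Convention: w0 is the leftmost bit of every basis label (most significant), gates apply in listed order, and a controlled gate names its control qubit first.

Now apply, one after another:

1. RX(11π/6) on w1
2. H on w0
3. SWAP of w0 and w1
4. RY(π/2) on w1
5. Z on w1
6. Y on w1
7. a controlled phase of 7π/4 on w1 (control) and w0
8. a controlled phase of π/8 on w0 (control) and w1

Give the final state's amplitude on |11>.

The amplitude on |11> is 0.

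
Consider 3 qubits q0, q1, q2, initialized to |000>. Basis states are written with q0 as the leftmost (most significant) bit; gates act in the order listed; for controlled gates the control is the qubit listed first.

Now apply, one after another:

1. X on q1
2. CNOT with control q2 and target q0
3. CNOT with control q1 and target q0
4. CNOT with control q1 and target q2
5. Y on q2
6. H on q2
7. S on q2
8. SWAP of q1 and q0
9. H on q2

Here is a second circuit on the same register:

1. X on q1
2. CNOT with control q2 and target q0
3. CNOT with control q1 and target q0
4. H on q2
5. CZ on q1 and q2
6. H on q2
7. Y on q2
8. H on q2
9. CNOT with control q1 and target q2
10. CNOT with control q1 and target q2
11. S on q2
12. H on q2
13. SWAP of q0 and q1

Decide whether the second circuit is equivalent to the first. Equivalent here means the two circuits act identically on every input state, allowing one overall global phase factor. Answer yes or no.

Yes: on every input state the two circuits agree up to one overall phase factor.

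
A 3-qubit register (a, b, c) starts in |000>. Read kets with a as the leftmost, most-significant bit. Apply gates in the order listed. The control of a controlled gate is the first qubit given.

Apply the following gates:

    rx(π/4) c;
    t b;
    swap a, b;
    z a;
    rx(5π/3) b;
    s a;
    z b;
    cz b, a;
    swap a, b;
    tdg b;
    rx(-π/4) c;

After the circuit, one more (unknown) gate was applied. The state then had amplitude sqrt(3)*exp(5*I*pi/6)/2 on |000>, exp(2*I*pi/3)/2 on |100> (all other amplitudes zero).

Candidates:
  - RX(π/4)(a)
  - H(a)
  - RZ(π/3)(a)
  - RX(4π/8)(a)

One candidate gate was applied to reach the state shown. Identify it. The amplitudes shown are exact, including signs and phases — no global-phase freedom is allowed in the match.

The unique candidate consistent with the amplitudes is RZ(π/3)(a).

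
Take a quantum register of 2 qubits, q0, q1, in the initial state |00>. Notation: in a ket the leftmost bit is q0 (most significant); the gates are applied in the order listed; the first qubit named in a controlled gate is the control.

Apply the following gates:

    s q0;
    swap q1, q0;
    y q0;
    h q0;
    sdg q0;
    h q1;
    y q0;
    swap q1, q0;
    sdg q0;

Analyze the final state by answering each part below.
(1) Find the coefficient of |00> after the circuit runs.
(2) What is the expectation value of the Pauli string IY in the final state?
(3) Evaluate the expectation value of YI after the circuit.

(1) The final state's coefficient on |00> equals I/2.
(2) In the final state, IY has expectation 1.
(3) The expectation value of YI is -1.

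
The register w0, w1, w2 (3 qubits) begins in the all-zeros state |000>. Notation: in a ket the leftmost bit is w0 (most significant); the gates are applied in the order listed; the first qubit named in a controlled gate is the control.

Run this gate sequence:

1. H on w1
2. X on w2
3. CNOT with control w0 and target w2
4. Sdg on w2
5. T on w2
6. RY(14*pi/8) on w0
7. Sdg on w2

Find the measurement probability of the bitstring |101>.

Outcome |101> occurs with probability 1/4 - sqrt(2)/8.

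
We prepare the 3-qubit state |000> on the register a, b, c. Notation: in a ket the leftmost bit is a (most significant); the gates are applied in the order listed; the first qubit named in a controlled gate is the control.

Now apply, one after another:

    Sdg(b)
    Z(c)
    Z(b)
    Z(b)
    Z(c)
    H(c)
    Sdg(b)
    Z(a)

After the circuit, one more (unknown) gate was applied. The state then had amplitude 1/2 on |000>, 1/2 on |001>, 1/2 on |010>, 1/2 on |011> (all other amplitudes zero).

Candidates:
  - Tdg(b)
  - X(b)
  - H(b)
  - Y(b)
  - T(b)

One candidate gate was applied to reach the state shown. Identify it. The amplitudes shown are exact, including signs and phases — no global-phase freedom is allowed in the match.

The unique candidate consistent with the amplitudes is H(b).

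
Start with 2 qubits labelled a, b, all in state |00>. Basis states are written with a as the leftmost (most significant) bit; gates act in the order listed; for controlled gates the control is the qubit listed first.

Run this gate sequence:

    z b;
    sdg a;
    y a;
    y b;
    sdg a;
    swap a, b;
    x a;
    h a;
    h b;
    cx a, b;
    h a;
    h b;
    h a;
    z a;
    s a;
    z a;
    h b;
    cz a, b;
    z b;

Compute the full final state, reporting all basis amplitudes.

After the circuit, the state carries amplitude I/2 on |00>, I/2 on |01>, 1/2 on |10>, -1/2 on |11>.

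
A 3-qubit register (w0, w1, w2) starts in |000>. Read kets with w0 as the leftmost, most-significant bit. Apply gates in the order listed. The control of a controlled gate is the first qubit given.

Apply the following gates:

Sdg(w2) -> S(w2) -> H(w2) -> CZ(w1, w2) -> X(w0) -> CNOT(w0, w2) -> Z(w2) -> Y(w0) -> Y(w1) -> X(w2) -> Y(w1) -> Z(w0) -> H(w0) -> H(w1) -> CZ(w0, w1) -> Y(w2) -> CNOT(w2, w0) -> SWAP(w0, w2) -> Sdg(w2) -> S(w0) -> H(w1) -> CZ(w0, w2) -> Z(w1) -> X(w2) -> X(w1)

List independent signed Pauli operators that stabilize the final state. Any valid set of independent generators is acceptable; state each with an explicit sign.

The stabilizer group can be generated by -XIX, -IYX, +ZZZ, among other valid generating sets.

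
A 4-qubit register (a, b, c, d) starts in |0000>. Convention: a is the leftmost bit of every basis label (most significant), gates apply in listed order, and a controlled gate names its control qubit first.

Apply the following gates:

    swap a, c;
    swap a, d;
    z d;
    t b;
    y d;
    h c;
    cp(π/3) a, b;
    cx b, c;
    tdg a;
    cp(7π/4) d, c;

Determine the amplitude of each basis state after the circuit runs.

The final amplitudes are sqrt(2)*I/2 on |0001>, sqrt(2)*exp(I*pi/4)/2 on |0011>, and 0 on every other basis state.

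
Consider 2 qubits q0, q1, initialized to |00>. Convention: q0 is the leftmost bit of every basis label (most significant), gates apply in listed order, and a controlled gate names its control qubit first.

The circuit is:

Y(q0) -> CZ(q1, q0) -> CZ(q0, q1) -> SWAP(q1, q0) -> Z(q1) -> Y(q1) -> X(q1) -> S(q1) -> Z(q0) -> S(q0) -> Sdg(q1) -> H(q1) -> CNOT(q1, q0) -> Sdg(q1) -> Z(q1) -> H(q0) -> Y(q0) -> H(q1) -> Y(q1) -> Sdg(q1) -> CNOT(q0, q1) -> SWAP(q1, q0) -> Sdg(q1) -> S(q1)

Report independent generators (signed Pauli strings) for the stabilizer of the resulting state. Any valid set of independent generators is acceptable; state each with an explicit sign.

The stabilizer group can be generated by -XZ, -ZY, among other valid generating sets.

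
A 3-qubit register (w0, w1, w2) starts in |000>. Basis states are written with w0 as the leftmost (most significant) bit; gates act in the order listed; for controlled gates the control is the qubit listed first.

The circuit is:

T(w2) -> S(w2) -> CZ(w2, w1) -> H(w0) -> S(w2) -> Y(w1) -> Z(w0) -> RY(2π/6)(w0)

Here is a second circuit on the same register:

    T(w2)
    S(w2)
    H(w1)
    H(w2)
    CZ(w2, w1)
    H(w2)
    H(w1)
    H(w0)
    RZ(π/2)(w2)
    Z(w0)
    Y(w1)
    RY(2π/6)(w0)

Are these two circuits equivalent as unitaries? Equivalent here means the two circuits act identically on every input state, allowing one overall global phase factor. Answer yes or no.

No: there is an input state on which the two circuits produce genuinely different outputs (not merely differing by a phase).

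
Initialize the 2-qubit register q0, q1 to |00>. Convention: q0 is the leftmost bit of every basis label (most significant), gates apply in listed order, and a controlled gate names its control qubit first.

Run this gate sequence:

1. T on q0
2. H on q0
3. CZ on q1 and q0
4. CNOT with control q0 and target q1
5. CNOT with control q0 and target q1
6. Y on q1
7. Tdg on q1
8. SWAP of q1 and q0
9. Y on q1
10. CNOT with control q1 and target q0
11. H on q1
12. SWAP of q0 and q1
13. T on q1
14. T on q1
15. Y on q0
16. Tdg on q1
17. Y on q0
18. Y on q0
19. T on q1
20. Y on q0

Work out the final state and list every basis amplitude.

The resulting statevector has amplitude exp(3*I*pi/4)/2 on |00>, exp(I*pi/4)/2 on |01>, -exp(3*I*pi/4)/2 on |10>, exp(I*pi/4)/2 on |11>. Key observation: steps 15-20 multiply out to the identity, so the circuit reduces to the remaining gates.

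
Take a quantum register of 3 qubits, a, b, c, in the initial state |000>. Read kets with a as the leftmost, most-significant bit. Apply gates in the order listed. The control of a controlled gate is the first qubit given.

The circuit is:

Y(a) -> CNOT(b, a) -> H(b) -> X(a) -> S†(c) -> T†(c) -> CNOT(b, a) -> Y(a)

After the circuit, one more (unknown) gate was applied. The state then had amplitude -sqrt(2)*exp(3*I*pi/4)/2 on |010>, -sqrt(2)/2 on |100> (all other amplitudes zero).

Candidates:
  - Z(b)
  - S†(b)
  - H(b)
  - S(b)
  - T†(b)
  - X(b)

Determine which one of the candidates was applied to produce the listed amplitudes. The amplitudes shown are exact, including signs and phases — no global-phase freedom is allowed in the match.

The unique candidate consistent with the amplitudes is T†(b).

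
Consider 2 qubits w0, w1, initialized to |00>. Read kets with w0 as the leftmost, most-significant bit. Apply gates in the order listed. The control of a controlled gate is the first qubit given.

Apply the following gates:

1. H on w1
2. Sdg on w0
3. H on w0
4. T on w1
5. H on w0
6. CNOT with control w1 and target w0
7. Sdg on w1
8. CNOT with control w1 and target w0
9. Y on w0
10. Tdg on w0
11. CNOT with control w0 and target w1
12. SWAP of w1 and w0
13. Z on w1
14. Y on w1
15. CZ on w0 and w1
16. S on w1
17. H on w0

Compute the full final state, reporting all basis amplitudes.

After the circuit, the state carries amplitude exp(3*I*pi/4)/2 + I/2 on |00>, 0 on |01>, -exp(3*I*pi/4)/2 + I/2 on |10>, 0 on |11>.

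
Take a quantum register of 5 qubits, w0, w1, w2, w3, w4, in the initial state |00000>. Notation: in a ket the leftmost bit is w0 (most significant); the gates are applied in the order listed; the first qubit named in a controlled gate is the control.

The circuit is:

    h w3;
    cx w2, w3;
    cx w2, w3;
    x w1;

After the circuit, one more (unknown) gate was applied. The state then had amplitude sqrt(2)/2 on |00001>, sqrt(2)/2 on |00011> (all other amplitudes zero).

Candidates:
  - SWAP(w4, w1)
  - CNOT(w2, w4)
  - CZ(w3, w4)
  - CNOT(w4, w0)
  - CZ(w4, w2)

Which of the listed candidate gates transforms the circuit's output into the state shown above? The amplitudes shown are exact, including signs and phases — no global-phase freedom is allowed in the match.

The applied gate was SWAP(w4, w1). Key observation: steps 2-3 multiply out to the identity, so the circuit reduces to the remaining gates.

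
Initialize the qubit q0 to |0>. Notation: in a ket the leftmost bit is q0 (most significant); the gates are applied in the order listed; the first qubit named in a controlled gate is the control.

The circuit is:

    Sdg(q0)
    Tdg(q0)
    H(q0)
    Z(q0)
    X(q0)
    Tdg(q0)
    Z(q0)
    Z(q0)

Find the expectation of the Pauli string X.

The observable X averages to -sqrt(2)/2.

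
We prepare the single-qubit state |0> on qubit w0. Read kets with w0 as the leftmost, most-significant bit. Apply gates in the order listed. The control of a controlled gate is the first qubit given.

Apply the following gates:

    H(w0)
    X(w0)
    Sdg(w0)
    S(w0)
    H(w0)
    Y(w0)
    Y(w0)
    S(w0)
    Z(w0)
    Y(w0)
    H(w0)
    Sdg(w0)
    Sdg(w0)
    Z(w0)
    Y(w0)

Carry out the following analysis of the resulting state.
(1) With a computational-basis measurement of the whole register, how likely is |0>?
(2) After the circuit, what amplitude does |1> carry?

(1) Outcome |0> occurs with probability 1/2.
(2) |1> carries amplitude -sqrt(2)/2 in the final state.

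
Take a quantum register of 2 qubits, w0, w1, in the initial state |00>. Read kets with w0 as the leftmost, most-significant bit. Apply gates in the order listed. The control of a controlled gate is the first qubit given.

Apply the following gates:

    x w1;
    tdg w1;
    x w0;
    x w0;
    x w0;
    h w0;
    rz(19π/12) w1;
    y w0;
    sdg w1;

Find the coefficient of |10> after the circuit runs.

|10> carries amplitude 0 in the final state. Key observation: gates 4-5 undo each other exactly, leaving only the rest of the circuit to track.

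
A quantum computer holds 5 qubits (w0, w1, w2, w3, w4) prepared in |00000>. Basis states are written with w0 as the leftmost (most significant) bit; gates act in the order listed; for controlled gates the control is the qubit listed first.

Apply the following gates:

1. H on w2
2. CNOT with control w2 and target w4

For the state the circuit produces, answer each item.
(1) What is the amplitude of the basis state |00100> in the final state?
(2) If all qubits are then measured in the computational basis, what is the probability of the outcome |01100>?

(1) The final state's coefficient on |00100> equals 0.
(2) The probability of measuring |01100> is 0.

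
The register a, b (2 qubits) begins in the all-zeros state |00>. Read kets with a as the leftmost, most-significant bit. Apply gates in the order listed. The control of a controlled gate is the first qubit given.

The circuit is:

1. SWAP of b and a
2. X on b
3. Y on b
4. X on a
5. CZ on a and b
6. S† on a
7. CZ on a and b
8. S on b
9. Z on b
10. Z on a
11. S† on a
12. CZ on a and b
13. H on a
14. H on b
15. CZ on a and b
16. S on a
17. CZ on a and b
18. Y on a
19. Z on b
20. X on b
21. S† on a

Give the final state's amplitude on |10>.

The final state's coefficient on |10> equals I/2.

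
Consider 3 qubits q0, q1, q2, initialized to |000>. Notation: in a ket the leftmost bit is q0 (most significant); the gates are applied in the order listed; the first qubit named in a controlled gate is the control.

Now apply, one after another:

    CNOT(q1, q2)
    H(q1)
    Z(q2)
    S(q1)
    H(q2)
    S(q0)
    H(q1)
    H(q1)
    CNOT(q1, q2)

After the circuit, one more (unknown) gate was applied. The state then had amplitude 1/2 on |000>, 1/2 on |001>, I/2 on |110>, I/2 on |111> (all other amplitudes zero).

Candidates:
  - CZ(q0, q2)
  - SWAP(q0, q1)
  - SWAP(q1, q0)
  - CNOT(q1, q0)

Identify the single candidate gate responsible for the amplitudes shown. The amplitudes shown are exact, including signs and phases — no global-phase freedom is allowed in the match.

The applied gate was CNOT(q1, q0).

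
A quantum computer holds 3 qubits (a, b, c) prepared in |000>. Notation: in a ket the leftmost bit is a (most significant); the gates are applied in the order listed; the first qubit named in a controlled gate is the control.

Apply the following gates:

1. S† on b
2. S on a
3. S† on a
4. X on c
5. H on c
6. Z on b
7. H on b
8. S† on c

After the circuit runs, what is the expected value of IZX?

In the final state, IZX has expectation 0. Key observation: steps 2-3 multiply out to the identity, so the circuit reduces to the remaining gates.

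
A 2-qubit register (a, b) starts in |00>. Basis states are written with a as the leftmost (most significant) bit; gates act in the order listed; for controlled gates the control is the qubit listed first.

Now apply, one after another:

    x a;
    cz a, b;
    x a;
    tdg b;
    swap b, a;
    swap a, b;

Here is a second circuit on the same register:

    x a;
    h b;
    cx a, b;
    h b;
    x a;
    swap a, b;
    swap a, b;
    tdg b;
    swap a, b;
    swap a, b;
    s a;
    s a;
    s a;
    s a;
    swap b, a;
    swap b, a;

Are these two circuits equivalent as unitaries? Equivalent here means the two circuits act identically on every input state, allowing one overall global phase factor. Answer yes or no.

Yes: on every input state the two circuits agree up to one overall phase factor.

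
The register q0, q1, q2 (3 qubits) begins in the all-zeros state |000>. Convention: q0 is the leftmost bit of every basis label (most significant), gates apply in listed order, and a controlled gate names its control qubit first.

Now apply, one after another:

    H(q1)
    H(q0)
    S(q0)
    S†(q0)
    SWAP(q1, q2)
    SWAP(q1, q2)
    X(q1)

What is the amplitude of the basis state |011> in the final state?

|011> carries amplitude 0 in the final state. Key observation: the block from step 5 through step 6 cancels to the identity and can be dropped.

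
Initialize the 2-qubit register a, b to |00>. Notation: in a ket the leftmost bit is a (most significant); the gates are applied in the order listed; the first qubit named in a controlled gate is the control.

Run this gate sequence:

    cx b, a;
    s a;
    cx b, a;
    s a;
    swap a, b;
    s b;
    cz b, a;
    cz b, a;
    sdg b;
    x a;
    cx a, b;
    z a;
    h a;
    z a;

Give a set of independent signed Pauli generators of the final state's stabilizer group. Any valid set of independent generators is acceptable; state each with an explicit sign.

The stabilizer group can be generated by +XI, -IZ, among other valid generating sets. Key observation: gates 6-9 undo each other exactly, leaving only the rest of the circuit to track.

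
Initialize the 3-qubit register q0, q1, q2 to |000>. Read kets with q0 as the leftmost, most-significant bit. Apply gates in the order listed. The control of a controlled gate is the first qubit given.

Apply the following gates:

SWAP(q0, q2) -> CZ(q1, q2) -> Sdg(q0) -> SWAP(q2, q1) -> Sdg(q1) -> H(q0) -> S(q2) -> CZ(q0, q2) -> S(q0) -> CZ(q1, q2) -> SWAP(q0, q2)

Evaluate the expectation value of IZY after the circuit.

In the final state, IZY has expectation 1.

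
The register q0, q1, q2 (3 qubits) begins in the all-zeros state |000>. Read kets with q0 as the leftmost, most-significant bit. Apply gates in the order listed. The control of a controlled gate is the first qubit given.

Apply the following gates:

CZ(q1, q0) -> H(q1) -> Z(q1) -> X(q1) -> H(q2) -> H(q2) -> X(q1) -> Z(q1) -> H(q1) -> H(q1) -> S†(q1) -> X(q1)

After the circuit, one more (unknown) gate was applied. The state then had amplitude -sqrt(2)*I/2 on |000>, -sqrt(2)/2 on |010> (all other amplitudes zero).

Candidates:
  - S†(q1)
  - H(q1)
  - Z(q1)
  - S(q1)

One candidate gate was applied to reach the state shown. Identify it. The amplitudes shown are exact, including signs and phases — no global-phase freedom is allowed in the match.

The applied gate was Z(q1).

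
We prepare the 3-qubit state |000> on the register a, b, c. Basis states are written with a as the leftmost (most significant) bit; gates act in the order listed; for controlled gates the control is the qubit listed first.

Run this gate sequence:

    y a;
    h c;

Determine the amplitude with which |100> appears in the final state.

|100> carries amplitude sqrt(2)*I/2 in the final state.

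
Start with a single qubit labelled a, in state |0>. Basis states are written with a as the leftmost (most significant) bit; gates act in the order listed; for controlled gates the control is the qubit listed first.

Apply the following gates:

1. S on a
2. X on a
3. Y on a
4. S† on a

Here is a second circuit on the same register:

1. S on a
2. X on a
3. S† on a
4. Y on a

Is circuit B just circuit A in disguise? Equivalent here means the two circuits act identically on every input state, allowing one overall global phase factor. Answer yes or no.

No — the two circuits implement different unitaries, even allowing a global phase.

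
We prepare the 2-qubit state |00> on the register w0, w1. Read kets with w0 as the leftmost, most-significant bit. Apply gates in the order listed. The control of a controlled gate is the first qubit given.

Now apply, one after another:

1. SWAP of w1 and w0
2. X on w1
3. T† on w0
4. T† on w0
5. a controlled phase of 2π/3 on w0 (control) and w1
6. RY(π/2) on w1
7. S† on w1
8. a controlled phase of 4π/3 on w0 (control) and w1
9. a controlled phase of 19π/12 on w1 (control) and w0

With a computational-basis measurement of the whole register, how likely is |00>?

The probability of measuring |00> is 1/2.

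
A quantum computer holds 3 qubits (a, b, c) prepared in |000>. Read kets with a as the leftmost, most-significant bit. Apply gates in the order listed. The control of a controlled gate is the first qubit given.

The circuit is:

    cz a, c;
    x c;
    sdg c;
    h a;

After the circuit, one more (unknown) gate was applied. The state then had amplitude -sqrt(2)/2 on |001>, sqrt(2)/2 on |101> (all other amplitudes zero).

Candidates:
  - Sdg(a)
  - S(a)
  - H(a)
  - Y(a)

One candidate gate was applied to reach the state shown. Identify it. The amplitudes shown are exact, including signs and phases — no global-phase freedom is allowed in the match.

It was Y(a) that produced the state shown.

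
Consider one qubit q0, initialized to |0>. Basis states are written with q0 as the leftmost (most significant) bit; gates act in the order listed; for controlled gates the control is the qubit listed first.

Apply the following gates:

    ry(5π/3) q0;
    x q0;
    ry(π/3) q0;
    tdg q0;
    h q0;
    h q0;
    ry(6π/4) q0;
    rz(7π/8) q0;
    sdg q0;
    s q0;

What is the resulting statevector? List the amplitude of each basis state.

The resulting statevector has amplitude (-sqrt(2) + sqrt(6)*exp(I*pi/4))*exp(5*I*pi/16)/4 on |0>, (sqrt(2) + sqrt(6)*exp(I*pi/4))*exp(3*I*pi/16)/4 on |1>. Key observation: gates 5-6 undo each other exactly, leaving only the rest of the circuit to track.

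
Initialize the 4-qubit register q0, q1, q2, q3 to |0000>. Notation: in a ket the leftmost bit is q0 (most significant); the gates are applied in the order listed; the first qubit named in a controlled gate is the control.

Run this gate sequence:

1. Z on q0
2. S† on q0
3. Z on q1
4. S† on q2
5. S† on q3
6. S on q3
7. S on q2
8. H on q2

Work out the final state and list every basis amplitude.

After the circuit, the state carries amplitude sqrt(2)/2 on |0000>, sqrt(2)/2 on |0010>, and 0 on every other basis state. Key observation: steps 4-7 multiply out to the identity, so the circuit reduces to the remaining gates.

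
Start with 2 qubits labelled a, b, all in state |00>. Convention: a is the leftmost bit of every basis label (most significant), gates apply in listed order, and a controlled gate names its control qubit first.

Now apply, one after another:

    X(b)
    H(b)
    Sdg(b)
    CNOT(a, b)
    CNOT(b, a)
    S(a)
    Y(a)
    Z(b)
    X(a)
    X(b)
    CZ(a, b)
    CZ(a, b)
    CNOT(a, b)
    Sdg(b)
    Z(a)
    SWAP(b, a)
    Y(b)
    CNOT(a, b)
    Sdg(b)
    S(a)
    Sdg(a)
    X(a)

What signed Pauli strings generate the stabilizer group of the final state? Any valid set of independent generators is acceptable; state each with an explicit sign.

The final state is stabilized by the group generated by +IY, +ZI; other independent generating sets are equally valid.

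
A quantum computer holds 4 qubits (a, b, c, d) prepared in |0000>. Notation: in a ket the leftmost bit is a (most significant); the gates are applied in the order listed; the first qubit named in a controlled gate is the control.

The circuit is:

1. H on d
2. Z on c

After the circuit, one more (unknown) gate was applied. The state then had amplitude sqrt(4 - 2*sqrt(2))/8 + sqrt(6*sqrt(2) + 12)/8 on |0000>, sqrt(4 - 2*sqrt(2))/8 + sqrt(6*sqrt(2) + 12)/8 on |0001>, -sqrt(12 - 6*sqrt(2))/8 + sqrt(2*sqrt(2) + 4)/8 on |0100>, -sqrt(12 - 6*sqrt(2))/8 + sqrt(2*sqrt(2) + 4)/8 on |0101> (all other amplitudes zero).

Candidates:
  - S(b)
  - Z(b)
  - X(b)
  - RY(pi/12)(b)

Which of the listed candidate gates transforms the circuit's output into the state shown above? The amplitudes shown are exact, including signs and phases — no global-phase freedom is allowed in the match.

The applied gate was RY(pi/12)(b).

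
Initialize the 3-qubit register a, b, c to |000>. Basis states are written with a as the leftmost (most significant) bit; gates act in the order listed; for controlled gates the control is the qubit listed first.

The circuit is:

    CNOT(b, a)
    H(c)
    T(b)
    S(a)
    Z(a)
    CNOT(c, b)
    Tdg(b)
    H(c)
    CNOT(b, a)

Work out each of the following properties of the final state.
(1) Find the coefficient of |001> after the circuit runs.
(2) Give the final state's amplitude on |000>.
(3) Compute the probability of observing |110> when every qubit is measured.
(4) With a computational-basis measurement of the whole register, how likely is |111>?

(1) The amplitude on |001> is 1/2.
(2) |000> carries amplitude 1/2 in the final state.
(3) The probability of measuring |110> is 1/4.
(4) A full measurement returns |111> with probability 1/4.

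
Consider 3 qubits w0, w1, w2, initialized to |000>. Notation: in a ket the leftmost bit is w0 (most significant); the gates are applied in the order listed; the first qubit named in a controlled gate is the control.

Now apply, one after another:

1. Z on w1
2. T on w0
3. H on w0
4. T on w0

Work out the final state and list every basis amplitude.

The final amplitudes are sqrt(2)/2 on |000>, sqrt(2)*exp(I*pi/4)/2 on |100>, and 0 on every other basis state.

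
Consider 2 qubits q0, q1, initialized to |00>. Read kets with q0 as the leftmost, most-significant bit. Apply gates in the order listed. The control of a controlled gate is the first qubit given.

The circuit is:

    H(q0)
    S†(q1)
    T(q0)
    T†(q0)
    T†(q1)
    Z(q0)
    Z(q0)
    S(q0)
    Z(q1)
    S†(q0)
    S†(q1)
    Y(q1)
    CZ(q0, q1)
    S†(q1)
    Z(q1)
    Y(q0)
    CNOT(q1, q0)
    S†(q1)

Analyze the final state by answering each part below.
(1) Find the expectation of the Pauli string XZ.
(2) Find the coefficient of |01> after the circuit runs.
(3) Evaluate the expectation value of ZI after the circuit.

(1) The expectation value of XZ is -1.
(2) |01> carries amplitude -sqrt(2)/2 in the final state.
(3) In the final state, ZI has expectation 0.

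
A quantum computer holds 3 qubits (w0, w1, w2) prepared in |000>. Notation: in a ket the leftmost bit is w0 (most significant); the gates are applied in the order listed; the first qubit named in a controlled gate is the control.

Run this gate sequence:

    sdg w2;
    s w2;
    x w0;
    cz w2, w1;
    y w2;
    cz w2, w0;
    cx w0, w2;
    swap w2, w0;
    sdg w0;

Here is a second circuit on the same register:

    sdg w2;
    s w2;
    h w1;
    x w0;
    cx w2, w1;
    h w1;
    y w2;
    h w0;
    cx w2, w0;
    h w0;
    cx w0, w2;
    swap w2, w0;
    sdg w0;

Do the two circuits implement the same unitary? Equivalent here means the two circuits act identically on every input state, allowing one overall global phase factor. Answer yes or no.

Yes — the two circuits implement the same unitary up to a global phase.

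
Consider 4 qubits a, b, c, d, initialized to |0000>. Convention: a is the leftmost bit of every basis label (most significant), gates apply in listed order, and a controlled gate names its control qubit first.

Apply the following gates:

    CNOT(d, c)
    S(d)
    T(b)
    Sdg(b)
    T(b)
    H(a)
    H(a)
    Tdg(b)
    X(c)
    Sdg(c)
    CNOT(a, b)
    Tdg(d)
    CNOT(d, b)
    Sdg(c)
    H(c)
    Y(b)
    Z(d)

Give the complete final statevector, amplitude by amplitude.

The final amplitudes are -sqrt(2)*I/2 on |0100>, sqrt(2)*I/2 on |0110>, and 0 on every other basis state. Key observation: gates 5-8 undo each other exactly, leaving only the rest of the circuit to track.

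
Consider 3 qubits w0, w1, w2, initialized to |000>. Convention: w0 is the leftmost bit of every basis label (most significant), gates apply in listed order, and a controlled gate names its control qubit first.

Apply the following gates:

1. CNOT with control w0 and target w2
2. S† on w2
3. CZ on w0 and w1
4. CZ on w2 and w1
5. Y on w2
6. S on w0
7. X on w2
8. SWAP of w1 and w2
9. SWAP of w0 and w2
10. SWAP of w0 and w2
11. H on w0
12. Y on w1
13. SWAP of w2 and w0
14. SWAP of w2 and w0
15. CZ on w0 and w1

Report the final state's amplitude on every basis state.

The resulting statevector has amplitude -sqrt(2)/2 on |010>, sqrt(2)/2 on |110>, and 0 on every other basis state. Key observation: gates 9-10 undo each other exactly, leaving only the rest of the circuit to track.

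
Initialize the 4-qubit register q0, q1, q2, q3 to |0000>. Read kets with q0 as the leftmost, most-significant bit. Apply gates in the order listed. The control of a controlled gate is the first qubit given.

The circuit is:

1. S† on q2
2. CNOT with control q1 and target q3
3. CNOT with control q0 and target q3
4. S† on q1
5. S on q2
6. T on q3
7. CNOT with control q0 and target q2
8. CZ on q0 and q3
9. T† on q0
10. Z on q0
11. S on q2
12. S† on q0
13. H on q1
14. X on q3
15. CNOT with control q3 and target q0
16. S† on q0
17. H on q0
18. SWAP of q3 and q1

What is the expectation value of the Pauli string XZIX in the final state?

The expectation value of XZIX is 1.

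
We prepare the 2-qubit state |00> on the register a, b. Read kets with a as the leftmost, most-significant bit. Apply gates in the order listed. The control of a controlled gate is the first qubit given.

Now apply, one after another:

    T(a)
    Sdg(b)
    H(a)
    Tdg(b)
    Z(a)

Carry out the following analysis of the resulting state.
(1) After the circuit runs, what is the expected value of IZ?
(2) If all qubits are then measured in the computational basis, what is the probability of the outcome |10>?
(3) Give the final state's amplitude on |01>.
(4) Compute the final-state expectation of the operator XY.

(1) The expectation value of IZ is 1.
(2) Outcome |10> occurs with probability 1/2.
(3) The final state's coefficient on |01> equals 0.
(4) The expectation value of XY is 0.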